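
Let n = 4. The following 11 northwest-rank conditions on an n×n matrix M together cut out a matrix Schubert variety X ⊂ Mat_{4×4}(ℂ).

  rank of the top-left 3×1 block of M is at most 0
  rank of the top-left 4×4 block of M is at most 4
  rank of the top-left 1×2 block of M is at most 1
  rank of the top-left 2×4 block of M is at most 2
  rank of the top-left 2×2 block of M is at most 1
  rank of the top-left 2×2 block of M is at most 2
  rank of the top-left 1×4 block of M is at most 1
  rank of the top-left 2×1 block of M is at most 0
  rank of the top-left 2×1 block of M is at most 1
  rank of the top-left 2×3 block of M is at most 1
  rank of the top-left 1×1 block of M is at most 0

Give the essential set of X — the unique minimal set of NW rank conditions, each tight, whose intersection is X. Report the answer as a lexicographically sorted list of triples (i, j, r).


Rank table r_w(4×4) implied by the 11 constraints:

  i=1: 0  1  1  1
  i=2: 0  1  1  2
  i=3: 0  1  2  3
  i=4: 1  2  3  4

giving w = (2, 4, 3, 1) via Δ²R.

D(w) has 4 cells with 2 SE-corners; essential set:

[(2, 3, 1), (3, 1, 0)]


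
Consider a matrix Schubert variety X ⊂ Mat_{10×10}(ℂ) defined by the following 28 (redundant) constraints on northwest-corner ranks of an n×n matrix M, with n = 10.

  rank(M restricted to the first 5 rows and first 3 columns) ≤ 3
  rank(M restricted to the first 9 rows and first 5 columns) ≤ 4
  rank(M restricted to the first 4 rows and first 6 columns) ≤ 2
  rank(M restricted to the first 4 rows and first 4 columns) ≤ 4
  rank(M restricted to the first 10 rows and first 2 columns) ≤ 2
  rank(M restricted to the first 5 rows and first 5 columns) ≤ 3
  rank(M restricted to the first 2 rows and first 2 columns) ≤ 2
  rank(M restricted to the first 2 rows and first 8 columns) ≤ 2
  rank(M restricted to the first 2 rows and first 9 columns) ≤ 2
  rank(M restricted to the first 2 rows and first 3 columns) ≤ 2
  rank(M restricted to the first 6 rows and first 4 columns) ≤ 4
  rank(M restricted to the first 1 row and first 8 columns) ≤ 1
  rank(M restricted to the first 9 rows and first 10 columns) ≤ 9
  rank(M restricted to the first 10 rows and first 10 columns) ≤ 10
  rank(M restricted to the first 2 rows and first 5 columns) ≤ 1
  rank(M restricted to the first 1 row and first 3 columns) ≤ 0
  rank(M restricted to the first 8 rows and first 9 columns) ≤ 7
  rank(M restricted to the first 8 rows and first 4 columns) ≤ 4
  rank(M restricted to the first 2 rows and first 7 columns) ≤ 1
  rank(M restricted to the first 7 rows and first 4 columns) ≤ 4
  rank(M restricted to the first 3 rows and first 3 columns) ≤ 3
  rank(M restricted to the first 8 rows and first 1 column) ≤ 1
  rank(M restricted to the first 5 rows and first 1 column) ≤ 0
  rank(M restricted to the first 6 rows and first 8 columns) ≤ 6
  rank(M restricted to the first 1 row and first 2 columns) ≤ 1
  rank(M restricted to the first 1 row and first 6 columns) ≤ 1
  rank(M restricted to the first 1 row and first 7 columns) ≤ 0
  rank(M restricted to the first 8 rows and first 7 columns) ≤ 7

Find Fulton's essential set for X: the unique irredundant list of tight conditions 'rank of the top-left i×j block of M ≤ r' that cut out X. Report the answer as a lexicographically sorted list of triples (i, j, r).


Rank table r_w(10×10) implied by the 28 constraints:

  0 0 0 0 0 0 0 1 1 1
  0 1 1 1 1 1 1 2 2 2
  0 1 2 2 2 2 2 3 3 3
  0 1 2 2 2 2 3 4 4 4
  0 1 2 3 3 3 4 5 5 5
  1 2 3 4 4 4 5 6 6 6
  1 2 3 4 4 5 6 7 7 7
  1 2 3 4 4 5 6 7 7 8
  1 2 3 4 4 5 6 7 8 9
  1 2 3 4 5 6 7 8 9 10

reading off 1-entries of Δ²R: w = (8, 2, 3, 7, 4, 1, 6, 10, 9, 5).

D(w) has 18 cells with 5 SE-corners; essential set:

[(1, 7, 0), (4, 6, 2), (5, 1, 0), (8, 9, 7), (9, 5, 4)]


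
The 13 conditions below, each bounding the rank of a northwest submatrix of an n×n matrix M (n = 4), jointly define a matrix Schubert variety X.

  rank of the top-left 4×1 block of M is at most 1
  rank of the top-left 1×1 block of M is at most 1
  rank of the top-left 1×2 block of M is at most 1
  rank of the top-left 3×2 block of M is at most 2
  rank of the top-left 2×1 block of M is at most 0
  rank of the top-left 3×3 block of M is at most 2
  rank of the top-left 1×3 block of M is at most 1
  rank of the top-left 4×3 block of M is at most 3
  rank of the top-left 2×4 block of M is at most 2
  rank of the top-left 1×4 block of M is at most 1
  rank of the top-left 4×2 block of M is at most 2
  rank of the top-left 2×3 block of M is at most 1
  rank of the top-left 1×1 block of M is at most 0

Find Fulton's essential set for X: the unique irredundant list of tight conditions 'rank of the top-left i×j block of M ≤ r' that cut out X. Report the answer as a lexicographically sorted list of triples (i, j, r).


Computing R[i][j] = min implied NW-rank bound (n=4, 13 conditions):

  R[1]: 0  1  1  1
  R[2]: 0  1  1  2
  R[3]: 1  2  2  3
  R[4]: 1  2  3  4

hence w(1..4) = (2, 4, 1, 3).

Rothe diagram D(w) (3 cells), 2 SE-corners (essential conditions):

[(2, 1, 0), (2, 3, 1)]


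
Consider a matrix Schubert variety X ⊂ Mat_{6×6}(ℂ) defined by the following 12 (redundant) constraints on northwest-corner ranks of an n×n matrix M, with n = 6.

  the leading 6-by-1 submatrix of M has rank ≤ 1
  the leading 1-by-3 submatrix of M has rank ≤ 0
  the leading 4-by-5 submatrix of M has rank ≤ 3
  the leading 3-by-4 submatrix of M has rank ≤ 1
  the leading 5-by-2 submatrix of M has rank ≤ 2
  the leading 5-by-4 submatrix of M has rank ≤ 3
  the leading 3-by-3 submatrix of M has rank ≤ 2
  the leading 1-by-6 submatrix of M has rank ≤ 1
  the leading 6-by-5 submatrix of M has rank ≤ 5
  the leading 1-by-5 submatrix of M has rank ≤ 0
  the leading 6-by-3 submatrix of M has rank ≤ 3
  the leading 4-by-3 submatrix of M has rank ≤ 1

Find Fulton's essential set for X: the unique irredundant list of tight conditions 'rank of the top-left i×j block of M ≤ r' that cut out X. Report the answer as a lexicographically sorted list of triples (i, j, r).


Reconstructing r_w from the 12 given conditions:

  row 1: 0  0  0  0  0  1
  row 2: 1  1  1  1  1  2
  row 3: 1  1  1  1  2  3
  row 4: 1  1  1  2  3  4
  row 5: 1  2  2  3  4  5
  row 6: 1  2  3  4  5  6

hence w(1..6) = (6, 1, 5, 4, 2, 3).

Fulton essential set (3 of the 10 Rothe cells):

[(1, 5, 0), (3, 4, 1), (4, 3, 1)]


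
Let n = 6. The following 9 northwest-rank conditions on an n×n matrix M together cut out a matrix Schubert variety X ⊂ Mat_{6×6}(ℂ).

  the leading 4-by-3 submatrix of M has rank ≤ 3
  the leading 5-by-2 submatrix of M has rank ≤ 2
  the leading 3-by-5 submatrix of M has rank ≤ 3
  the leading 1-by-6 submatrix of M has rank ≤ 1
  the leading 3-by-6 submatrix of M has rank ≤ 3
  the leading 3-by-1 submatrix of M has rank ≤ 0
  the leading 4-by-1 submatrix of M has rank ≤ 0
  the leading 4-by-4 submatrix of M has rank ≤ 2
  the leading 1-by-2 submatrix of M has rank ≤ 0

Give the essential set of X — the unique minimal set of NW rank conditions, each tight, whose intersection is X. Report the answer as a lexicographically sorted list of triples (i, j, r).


The tightest implied rank at each (i,j), from the 9 conditions:

  0 0 1 1 1 1
  0 1 2 2 2 2
  0 1 2 2 3 3
  0 1 2 2 3 4
  1 2 3 3 4 5
  1 2 3 4 5 6

the unique w with this rank table is (3, 2, 5, 6, 1, 4).

|D(w)|=7, |Ess(w)|=3:

[(1, 2, 0), (4, 1, 0), (4, 4, 2)]


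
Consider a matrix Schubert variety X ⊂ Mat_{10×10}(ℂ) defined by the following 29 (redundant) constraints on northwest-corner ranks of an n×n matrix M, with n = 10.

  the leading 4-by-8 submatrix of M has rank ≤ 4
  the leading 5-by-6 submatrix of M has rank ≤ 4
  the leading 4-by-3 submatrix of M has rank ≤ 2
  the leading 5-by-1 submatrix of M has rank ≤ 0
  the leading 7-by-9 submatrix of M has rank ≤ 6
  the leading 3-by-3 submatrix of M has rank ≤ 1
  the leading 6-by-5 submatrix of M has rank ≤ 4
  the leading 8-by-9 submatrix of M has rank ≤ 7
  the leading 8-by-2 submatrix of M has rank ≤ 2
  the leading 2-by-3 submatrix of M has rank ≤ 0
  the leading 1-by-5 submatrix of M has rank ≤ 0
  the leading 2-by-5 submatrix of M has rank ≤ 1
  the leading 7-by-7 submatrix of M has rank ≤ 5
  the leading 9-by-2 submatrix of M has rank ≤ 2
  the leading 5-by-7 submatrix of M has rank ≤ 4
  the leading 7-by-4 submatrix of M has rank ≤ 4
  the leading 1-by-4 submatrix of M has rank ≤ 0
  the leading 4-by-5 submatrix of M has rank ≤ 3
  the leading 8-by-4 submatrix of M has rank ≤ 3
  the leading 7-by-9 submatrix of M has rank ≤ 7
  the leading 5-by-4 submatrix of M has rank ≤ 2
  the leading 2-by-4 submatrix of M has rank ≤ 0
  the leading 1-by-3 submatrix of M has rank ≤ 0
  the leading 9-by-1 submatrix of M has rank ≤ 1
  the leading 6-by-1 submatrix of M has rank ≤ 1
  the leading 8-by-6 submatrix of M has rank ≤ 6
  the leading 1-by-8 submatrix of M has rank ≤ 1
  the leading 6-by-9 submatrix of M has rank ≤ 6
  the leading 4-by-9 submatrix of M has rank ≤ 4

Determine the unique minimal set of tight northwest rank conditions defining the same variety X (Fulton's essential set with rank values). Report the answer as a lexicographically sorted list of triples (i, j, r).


Computing R[i][j] = min implied NW-rank bound (n=10, 29 conditions):

  R[1]: 0, 0, 0, 0, 0, 1, 1, 1, 1, 1
  R[2]: 0, 0, 0, 0, 1, 2, 2, 2, 2, 2
  R[3]: 0, 1, 1, 1, 2, 3, 3, 3, 3, 3
  R[4]: 0, 1, 2, 2, 3, 4, 4, 4, 4, 4
  R[5]: 0, 1, 2, 2, 3, 4, 4, 5, 5, 5
  R[6]: 1, 2, 3, 3, 4, 5, 5, 6, 6, 6
  R[7]: 1, 2, 3, 3, 4, 5, 5, 6, 6, 7
  R[8]: 1, 2, 3, 3, 4, 5, 6, 7, 7, 8
  R[9]: 1, 2, 3, 4, 5, 6, 7, 8, 8, 9
  R[10]: 1, 2, 3, 4, 5, 6, 7, 8, 9, 10

hence w(1..10) = (6, 5, 2, 3, 8, 1, 10, 7, 4, 9).

|D(w)|=18, |Ess(w)|=8:

[(1, 5, 0), (2, 4, 0), (5, 1, 0), (5, 4, 2), (5, 7, 4), (7, 7, 5), (7, 9, 6), (8, 4, 3)]


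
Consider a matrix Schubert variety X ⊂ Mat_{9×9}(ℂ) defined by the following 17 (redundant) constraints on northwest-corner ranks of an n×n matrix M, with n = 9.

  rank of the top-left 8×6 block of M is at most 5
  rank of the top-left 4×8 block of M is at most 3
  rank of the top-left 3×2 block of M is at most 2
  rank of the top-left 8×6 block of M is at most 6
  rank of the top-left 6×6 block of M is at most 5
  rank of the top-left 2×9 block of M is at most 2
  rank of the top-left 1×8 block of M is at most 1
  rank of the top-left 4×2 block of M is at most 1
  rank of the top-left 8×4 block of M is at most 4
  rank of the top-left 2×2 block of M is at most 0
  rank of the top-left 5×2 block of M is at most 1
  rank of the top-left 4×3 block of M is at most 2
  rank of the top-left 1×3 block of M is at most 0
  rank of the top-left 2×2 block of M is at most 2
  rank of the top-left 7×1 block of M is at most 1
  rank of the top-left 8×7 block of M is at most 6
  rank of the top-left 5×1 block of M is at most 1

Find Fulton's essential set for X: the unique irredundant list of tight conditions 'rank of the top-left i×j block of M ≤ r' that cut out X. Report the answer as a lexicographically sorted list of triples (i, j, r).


The tightest implied rank at each (i,j), from the 17 conditions:

  0 | 0 | 0 | 1 | 1 | 1 | 1 | 1 | 1
  0 | 0 | 1 | 2 | 2 | 2 | 2 | 2 | 2
  1 | 1 | 2 | 3 | 3 | 3 | 3 | 3 | 3
  1 | 1 | 2 | 3 | 3 | 3 | 3 | 3 | 4
  1 | 1 | 2 | 3 | 4 | 4 | 4 | 4 | 5
  1 | 2 | 3 | 4 | 5 | 5 | 5 | 5 | 6
  1 | 2 | 3 | 4 | 5 | 5 | 6 | 6 | 7
  1 | 2 | 3 | 4 | 5 | 5 | 6 | 7 | 8
  1 | 2 | 3 | 4 | 5 | 6 | 7 | 8 | 9

second differences of R give the permutation w = (4, 3, 1, 9, 5, 2, 7, 8, 6).

|D(w)|=13, |Ess(w)|=5:

[(1, 3, 0), (2, 2, 0), (4, 8, 3), (5, 2, 1), (8, 6, 5)]


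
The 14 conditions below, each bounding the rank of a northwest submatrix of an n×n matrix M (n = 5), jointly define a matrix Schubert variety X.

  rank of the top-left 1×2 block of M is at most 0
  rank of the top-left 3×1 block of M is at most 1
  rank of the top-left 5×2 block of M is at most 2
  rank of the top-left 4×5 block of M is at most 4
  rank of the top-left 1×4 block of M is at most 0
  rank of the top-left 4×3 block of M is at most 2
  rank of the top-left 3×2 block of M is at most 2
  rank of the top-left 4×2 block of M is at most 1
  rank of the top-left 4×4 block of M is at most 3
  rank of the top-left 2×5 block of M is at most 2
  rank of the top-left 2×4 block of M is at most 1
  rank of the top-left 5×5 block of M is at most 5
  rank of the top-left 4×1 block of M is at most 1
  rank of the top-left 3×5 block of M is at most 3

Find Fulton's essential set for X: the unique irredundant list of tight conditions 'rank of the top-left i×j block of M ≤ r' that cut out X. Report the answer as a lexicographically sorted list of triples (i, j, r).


Propagating the 14 rank bounds to every northwest block:

  row 1: 0 0 0 0 1
  row 2: 1 1 1 1 2
  row 3: 1 1 2 2 3
  row 4: 1 1 2 3 4
  row 5: 1 2 3 4 5

second differences of R give the permutation w = (5, 1, 3, 4, 2).

Fulton essential set (2 of the 6 Rothe cells):

[(1, 4, 0), (4, 2, 1)]


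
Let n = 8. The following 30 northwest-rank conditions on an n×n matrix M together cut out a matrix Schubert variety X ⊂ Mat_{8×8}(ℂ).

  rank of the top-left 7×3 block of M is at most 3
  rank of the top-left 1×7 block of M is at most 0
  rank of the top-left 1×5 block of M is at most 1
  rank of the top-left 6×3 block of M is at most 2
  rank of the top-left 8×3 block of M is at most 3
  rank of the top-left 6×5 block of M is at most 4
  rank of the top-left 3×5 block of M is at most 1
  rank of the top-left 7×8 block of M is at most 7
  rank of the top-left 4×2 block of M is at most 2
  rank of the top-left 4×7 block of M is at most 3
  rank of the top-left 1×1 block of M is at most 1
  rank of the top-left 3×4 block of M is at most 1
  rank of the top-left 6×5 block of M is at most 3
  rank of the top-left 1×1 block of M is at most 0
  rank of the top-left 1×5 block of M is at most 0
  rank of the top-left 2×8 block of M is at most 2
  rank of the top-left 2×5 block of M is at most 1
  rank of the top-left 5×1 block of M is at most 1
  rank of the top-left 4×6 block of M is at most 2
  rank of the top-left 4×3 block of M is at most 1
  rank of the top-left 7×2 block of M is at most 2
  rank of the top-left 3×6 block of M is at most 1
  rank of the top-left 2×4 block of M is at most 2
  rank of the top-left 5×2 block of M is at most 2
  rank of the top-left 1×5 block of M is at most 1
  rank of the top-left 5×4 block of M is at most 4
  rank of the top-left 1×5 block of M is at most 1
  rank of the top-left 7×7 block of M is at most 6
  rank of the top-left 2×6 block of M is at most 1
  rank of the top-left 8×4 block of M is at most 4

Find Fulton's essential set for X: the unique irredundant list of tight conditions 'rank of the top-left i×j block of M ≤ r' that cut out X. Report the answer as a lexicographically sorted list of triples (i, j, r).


Reconstructing r_w from the 30 given conditions:

  R[1]: 0 | 0 | 0 | 0 | 0 | 0 | 0 | 1
  R[2]: 1 | 1 | 1 | 1 | 1 | 1 | 1 | 2
  R[3]: 1 | 1 | 1 | 1 | 1 | 1 | 2 | 3
  R[4]: 1 | 1 | 1 | 2 | 2 | 2 | 3 | 4
  R[5]: 1 | 2 | 2 | 3 | 3 | 3 | 4 | 5
  R[6]: 1 | 2 | 2 | 3 | 3 | 4 | 5 | 6
  R[7]: 1 | 2 | 3 | 4 | 4 | 5 | 6 | 7
  R[8]: 1 | 2 | 3 | 4 | 5 | 6 | 7 | 8

reading off 1-entries of Δ²R: w = (8, 1, 7, 4, 2, 6, 3, 5).

5 SE-corners of the 16-cell Rothe diagram give Ess(w):

[(1, 7, 0), (3, 6, 1), (4, 3, 1), (6, 3, 2), (6, 5, 3)]


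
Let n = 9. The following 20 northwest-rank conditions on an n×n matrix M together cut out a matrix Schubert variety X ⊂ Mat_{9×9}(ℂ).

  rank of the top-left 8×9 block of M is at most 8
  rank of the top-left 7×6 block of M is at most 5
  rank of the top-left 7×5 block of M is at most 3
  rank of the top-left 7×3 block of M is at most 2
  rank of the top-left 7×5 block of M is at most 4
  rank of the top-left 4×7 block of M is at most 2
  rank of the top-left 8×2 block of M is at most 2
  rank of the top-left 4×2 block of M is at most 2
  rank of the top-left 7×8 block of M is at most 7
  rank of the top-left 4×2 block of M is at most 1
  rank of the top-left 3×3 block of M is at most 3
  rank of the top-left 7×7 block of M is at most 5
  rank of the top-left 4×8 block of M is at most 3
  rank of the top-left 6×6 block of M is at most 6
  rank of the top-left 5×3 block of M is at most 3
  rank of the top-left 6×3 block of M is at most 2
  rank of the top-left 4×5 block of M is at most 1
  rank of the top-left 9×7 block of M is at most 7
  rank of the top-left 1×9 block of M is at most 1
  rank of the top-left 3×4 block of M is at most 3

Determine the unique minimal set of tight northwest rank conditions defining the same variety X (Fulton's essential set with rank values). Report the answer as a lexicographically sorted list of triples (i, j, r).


Rank table r_w(9×9) implied by the 20 constraints:

  row 1: 1  1  1  1  1  1  1  1  1
  row 2: 1  1  1  1  1  2  2  2  2
  row 3: 1  1  1  1  1  2  2  3  3
  row 4: 1  1  1  1  1  2  2  3  4
  row 5: 1  2  2  2  2  3  3  4  5
  row 6: 1  2  2  3  3  4  4  5  6
  row 7: 1  2  2  3  3  4  5  6  7
  row 8: 1  2  3  4  4  5  6  7  8
  row 9: 1  2  3  4  5  6  7  8  9

giving w = (1, 6, 8, 9, 2, 4, 7, 3, 5) via Δ²R.

ℓ(w)=17; the 4 essential cells (i,j,r):

[(4, 5, 1), (4, 7, 2), (7, 3, 2), (7, 5, 3)]


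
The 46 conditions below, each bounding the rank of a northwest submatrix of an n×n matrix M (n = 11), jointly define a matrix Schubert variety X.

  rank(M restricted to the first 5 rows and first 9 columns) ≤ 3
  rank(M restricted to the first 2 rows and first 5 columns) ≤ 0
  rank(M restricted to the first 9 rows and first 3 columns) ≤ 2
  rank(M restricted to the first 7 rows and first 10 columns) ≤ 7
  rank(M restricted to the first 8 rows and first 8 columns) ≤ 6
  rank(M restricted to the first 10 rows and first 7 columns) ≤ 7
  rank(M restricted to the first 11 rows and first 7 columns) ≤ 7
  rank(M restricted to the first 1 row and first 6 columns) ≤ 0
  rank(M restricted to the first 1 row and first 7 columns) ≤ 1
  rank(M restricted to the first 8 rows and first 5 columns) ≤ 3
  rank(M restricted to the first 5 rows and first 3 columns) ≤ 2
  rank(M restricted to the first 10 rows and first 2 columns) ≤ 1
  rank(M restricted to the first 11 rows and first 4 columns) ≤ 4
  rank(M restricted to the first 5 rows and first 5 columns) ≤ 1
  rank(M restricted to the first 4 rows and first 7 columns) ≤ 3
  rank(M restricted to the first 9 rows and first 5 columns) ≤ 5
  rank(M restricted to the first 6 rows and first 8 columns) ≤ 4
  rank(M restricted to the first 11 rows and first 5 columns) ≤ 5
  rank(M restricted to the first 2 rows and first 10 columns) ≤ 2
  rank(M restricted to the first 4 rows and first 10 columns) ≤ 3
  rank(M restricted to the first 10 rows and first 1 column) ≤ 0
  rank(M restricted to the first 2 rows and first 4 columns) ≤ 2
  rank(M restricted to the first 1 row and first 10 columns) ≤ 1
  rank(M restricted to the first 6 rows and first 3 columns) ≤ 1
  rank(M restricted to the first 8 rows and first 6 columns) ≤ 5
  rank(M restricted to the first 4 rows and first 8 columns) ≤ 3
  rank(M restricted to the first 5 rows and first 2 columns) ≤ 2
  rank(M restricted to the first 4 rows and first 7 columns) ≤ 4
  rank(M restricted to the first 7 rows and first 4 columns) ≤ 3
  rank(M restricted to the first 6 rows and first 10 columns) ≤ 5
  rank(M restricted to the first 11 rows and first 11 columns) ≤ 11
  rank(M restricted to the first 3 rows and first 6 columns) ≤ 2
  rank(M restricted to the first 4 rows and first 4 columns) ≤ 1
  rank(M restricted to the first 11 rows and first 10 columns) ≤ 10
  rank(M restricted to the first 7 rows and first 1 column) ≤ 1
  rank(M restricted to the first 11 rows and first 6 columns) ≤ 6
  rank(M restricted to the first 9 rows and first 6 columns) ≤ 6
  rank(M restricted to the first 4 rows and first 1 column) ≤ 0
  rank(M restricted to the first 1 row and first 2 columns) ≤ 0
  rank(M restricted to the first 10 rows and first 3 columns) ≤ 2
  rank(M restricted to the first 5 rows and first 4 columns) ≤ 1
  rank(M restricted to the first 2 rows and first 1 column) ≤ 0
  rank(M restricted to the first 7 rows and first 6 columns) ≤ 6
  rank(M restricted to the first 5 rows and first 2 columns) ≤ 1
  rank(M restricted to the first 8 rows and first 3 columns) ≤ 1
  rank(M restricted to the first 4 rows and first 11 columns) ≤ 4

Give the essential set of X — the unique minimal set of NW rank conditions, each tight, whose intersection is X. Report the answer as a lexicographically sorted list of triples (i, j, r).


Recovering R(i,j) via the rank-extension bound from the 46 conditions:

  0  0  0  0  0  0  1  1  1  1  1
  0  0  0  0  0  1  2  2  2  2  2
  0  1  1  1  1  2  3  3  3  3  3
  0  1  1  1  1  2  3  3  3  3  4
  0  1  1  1  1  2  3  3  3  4  5
  0  1  1  2  2  3  4  4  4  5  6
  0  1  1  2  3  4  5  5  5  6  7
  0  1  1  2  3  4  5  6  6  7  8
  0  1  2  3  4  5  6  7  7  8  9
  0  1  2  3  4  5  6  7  8  9  10
  1  2  3  4  5  6  7  8  9  10  11

the unique w with this rank table is (7, 6, 2, 11, 10, 4, 5, 8, 3, 9, 1).

Rothe diagram D(w) (33 cells), 7 SE-corners (essential conditions):

[(1, 6, 0), (2, 5, 0), (4, 10, 3), (5, 5, 1), (5, 9, 3), (8, 3, 1), (10, 1, 0)]


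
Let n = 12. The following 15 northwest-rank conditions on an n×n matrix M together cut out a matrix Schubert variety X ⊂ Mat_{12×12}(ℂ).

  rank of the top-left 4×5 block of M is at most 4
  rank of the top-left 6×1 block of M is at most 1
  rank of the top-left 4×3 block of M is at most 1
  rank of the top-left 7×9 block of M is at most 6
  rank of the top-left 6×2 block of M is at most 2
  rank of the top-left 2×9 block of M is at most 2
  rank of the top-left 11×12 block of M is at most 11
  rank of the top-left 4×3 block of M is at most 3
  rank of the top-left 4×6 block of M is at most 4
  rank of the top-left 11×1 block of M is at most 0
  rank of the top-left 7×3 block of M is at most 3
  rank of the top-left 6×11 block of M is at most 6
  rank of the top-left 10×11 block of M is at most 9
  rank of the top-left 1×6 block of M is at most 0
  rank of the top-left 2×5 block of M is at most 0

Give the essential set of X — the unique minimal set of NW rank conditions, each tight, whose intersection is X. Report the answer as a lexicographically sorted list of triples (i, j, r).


The tightest implied rank at each (i,j), from the 15 conditions:

  row 1: 0 0 0 0 0 0 1 1 1 1 1 1
  row 2: 0 0 0 0 0 1 2 2 2 2 2 2
  row 3: 0 1 1 1 1 2 3 3 3 3 3 3
  row 4: 0 1 1 2 2 3 4 4 4 4 4 4
  row 5: 0 1 2 3 3 4 5 5 5 5 5 5
  row 6: 0 1 2 3 4 5 6 6 6 6 6 6
  row 7: 0 1 2 3 4 5 6 6 6 7 7 7
  row 8: 0 1 2 3 4 5 6 7 7 8 8 8
  row 9: 0 1 2 3 4 5 6 7 8 9 9 9
  row 10: 0 1 2 3 4 5 6 7 8 9 9 10
  row 11: 0 1 2 3 4 5 6 7 8 9 10 11
  row 12: 1 2 3 4 5 6 7 8 9 10 11 12

giving w = (7, 6, 2, 4, 3, 5, 10, 8, 9, 12, 11, 1) via Δ²R.

Rothe diagram D(w) (24 cells), 6 SE-corners (essential conditions):

[(1, 6, 0), (2, 5, 0), (4, 3, 1), (7, 9, 6), (10, 11, 9), (11, 1, 0)]


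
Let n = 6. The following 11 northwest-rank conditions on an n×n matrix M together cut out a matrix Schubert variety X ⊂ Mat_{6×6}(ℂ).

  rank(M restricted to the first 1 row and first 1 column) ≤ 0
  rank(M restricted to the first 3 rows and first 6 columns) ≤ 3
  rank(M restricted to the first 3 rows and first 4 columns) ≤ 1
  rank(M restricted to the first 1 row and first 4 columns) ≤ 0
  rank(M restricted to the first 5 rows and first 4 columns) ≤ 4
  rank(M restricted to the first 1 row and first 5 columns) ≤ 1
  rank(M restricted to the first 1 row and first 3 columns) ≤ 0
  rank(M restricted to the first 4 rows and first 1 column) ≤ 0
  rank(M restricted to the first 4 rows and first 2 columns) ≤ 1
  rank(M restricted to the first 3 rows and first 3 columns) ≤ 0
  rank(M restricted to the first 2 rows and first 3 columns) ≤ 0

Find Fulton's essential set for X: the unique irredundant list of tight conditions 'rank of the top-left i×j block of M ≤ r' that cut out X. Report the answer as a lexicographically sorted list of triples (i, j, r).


Recovering R(i,j) via the rank-extension bound from the 11 conditions:

  R[1]: 0 | 0 | 0 | 0 | 1 | 1
  R[2]: 0 | 0 | 0 | 1 | 2 | 2
  R[3]: 0 | 0 | 0 | 1 | 2 | 3
  R[4]: 0 | 1 | 1 | 2 | 3 | 4
  R[5]: 1 | 2 | 2 | 3 | 4 | 5
  R[6]: 1 | 2 | 3 | 4 | 5 | 6

the unique w with this rank table is (5, 4, 6, 2, 1, 3).

3 SE-corners of the 11-cell Rothe diagram give Ess(w):

[(1, 4, 0), (3, 3, 0), (4, 1, 0)]


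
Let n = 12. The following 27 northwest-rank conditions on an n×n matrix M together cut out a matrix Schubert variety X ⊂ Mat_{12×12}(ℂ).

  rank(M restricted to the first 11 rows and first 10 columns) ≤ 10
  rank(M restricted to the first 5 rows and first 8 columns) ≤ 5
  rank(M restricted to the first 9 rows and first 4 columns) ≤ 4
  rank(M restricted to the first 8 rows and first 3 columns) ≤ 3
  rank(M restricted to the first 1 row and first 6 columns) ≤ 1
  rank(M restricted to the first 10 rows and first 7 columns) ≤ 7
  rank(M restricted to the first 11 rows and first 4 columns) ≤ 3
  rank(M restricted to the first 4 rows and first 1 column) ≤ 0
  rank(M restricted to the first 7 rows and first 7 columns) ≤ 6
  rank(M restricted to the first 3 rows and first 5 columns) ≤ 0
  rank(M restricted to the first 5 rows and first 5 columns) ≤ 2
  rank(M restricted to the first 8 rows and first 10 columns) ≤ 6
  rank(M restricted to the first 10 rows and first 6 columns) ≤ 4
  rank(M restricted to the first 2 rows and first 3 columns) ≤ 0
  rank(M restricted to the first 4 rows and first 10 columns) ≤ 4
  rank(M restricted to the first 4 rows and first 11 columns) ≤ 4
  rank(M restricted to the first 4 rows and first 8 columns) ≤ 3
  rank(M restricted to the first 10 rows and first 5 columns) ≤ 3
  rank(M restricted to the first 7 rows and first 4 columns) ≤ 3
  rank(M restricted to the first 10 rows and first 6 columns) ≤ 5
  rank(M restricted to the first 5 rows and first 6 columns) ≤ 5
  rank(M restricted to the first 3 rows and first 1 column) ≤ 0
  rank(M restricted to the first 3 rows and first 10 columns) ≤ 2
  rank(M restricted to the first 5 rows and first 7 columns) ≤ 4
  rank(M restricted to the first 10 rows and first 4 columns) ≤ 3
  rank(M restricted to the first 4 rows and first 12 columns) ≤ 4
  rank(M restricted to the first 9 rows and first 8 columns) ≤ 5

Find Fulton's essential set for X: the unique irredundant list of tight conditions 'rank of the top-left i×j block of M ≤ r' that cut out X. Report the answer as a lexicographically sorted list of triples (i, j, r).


Rank table r_w(12×12) implied by the 27 constraints:

  row 1: 0 0 0 0 0 1 1 1 1 1 1 1
  row 2: 0 0 0 0 0 1 2 2 2 2 2 2
  row 3: 0 0 0 0 0 1 2 2 2 2 3 3
  row 4: 0 1 1 1 1 2 3 3 3 3 4 4
  row 5: 1 2 2 2 2 3 4 4 4 4 5 5
  row 6: 1 2 3 3 3 4 5 5 5 5 6 6
  row 7: 1 2 3 3 3 4 5 5 6 6 7 7
  row 8: 1 2 3 3 3 4 5 5 6 6 7 8
  row 9: 1 2 3 3 3 4 5 5 6 7 8 9
  row 10: 1 2 3 3 3 4 5 6 7 8 9 10
  row 11: 1 2 3 3 4 5 6 7 8 9 10 11
  row 12: 1 2 3 4 5 6 7 8 9 10 11 12

giving w = (6, 7, 11, 2, 1, 3, 9, 12, 10, 8, 5, 4) via Δ²R.

Rothe diagram D(w) (32 cells), 7 SE-corners (essential conditions):

[(3, 5, 0), (3, 10, 2), (4, 1, 0), (8, 10, 6), (9, 8, 5), (10, 5, 3), (11, 4, 3)]


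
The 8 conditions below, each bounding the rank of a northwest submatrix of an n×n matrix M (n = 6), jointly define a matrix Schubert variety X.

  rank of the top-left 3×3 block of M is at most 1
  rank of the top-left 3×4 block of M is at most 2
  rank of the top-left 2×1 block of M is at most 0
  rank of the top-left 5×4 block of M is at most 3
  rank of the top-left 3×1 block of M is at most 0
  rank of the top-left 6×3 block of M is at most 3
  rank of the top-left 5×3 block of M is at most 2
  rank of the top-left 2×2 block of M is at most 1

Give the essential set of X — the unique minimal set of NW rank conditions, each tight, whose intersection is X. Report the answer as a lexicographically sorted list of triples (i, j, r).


Reconstructing r_w from the 8 given conditions:

  i=1: 0, 1, 1, 1, 1, 1
  i=2: 0, 1, 1, 2, 2, 2
  i=3: 0, 1, 1, 2, 3, 3
  i=4: 1, 2, 2, 3, 4, 4
  i=5: 1, 2, 2, 3, 4, 5
  i=6: 1, 2, 3, 4, 5, 6

reading off 1-entries of Δ²R: w = (2, 4, 5, 1, 6, 3).

Fulton essential set (3 of the 6 Rothe cells):

[(3, 1, 0), (3, 3, 1), (5, 3, 2)]


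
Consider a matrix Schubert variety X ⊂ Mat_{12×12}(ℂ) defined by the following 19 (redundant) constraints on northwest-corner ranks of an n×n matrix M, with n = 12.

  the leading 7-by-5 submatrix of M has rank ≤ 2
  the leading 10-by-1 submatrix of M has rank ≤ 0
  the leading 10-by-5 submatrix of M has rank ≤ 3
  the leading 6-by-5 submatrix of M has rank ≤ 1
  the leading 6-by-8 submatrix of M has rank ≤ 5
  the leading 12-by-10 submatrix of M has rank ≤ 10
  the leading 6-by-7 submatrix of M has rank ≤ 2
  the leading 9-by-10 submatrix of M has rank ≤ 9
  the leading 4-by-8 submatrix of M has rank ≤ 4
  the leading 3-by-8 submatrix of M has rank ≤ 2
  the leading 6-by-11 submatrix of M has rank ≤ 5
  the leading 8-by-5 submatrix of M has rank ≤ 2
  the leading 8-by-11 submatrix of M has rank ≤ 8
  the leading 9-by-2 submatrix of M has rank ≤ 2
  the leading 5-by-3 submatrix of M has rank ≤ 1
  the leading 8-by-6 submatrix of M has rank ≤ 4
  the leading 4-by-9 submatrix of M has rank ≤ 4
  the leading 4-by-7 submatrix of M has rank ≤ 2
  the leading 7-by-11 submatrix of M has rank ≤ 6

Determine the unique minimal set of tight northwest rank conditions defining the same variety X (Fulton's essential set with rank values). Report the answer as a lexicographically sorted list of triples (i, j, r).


Propagating the 19 rank bounds to every northwest block:

  0, 1, 1, 1, 1, 1, 1, 1, 1, 1, 1, 1
  0, 1, 1, 1, 1, 2, 2, 2, 2, 2, 2, 2
  0, 1, 1, 1, 1, 2, 2, 2, 3, 3, 3, 3
  0, 1, 1, 1, 1, 2, 2, 3, 4, 4, 4, 4
  0, 1, 1, 1, 1, 2, 2, 3, 4, 5, 5, 5
  0, 1, 1, 1, 1, 2, 2, 3, 4, 5, 5, 6
  0, 1, 2, 2, 2, 3, 3, 4, 5, 6, 6, 7
  0, 1, 2, 2, 2, 3, 4, 5, 6, 7, 7, 8
  0, 1, 2, 3, 3, 4, 5, 6, 7, 8, 8, 9
  0, 1, 2, 3, 3, 4, 5, 6, 7, 8, 9, 10
  1, 2, 3, 4, 4, 5, 6, 7, 8, 9, 10, 11
  1, 2, 3, 4, 5, 6, 7, 8, 9, 10, 11, 12

giving w = (2, 6, 9, 8, 10, 12, 3, 7, 4, 11, 1, 5) via Δ²R.

Rothe diagram D(w) (34 cells), 7 SE-corners (essential conditions):

[(3, 8, 2), (6, 5, 1), (6, 7, 2), (6, 11, 5), (8, 5, 2), (10, 1, 0), (10, 5, 3)]


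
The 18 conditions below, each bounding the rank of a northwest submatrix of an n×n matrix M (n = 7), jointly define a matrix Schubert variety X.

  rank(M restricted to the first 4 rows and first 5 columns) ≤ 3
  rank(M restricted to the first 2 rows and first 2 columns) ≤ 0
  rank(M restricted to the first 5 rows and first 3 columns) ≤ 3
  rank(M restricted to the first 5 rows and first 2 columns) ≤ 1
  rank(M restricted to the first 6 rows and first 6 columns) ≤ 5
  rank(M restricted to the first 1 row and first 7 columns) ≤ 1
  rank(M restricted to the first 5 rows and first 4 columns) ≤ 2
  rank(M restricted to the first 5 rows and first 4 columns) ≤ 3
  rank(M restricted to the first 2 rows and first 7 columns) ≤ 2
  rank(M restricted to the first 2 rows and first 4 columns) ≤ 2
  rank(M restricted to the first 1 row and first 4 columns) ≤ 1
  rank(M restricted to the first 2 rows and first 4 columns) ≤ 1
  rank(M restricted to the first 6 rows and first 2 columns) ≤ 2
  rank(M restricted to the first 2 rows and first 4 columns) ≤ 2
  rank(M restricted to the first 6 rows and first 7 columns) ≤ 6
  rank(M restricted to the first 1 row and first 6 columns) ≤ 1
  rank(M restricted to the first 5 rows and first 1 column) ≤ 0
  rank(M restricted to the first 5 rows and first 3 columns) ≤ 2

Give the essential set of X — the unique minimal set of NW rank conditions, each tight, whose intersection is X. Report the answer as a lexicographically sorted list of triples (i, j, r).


Rank table r_w(7×7) implied by the 18 constraints:

  i=1: 0 0 1 1 1 1 1
  i=2: 0 0 1 1 2 2 2
  i=3: 0 1 2 2 3 3 3
  i=4: 0 1 2 2 3 4 4
  i=5: 0 1 2 2 3 4 5
  i=6: 1 2 3 3 4 5 6
  i=7: 1 2 3 4 5 6 7

hence w(1..7) = (3, 5, 2, 6, 7, 1, 4).

D(w) has 10 cells with 4 SE-corners; essential set:

[(2, 2, 0), (2, 4, 1), (5, 1, 0), (5, 4, 2)]


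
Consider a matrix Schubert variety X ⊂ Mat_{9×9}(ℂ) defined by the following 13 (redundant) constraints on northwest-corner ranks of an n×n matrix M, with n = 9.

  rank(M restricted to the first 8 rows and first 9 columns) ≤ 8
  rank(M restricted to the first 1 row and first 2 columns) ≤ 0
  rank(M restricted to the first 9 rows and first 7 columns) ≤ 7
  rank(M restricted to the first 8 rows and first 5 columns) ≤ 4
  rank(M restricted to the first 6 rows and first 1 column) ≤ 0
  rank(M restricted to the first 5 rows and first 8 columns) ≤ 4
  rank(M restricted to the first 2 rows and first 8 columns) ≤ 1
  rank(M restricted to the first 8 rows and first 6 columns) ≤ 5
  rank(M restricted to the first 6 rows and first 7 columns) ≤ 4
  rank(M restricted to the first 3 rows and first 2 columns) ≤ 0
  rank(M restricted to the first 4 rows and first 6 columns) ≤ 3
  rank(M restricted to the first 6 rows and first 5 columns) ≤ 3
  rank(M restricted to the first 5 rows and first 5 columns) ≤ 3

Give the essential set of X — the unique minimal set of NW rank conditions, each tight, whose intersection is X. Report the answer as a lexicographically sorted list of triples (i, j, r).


Propagating the 13 rank bounds to every northwest block:

  i=1: 0  0  1  1  1  1  1  1  1
  i=2: 0  0  1  1  1  1  1  1  2
  i=3: 0  0  1  2  2  2  2  2  3
  i=4: 0  1  2  3  3  3  3  3  4
  i=5: 0  1  2  3  3  4  4  4  5
  i=6: 0  1  2  3  3  4  4  5  6
  i=7: 1  2  3  4  4  5  5  6  7
  i=8: 1  2  3  4  4  5  6  7  8
  i=9: 1  2  3  4  5  6  7  8  9

reading off 1-entries of Δ²R: w = (3, 9, 4, 2, 6, 8, 1, 7, 5).

Fulton essential set (6 of the 18 Rothe cells):

[(2, 8, 1), (3, 2, 0), (6, 1, 0), (6, 5, 3), (6, 7, 4), (8, 5, 4)]


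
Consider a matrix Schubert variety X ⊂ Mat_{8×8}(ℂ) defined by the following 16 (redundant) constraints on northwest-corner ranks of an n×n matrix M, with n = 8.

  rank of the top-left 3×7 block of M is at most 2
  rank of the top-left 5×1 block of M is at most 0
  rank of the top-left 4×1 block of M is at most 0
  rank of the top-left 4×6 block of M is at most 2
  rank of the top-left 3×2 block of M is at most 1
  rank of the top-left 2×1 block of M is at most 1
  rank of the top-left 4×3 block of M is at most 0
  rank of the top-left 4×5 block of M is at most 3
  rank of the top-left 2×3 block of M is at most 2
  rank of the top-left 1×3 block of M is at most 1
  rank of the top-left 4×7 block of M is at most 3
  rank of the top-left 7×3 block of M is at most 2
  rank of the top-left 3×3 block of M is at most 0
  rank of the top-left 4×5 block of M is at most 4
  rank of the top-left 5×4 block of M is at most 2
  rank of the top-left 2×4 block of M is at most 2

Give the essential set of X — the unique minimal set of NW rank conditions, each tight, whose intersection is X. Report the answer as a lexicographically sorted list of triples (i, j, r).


The tightest implied rank at each (i,j), from the 16 conditions:

  0, 0, 0, 1, 1, 1, 1, 1
  0, 0, 0, 1, 2, 2, 2, 2
  0, 0, 0, 1, 2, 2, 2, 3
  0, 0, 0, 1, 2, 2, 3, 4
  0, 1, 1, 2, 3, 3, 4, 5
  1, 2, 2, 3, 4, 4, 5, 6
  1, 2, 2, 3, 4, 5, 6, 7
  1, 2, 3, 4, 5, 6, 7, 8

hence w(1..8) = (4, 5, 8, 7, 2, 1, 6, 3).

Fulton essential set (5 of the 17 Rothe cells):

[(3, 7, 2), (4, 3, 0), (4, 6, 2), (5, 1, 0), (7, 3, 2)]


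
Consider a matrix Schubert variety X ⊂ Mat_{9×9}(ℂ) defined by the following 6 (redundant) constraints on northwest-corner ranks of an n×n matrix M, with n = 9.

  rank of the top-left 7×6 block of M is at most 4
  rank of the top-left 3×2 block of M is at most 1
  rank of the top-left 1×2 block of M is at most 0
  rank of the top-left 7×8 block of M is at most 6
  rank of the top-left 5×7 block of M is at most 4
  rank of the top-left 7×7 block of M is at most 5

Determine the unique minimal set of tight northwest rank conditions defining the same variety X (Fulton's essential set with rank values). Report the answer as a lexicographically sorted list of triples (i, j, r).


Rank table r_w(9×9) implied by the 6 constraints:

  i=1: 0 0 1 1 1 1 1 1 1
  i=2: 1 1 2 2 2 2 2 2 2
  i=3: 1 1 2 3 3 3 3 3 3
  i=4: 1 2 3 4 4 4 4 4 4
  i=5: 1 2 3 4 4 4 4 5 5
  i=6: 1 2 3 4 4 4 5 6 6
  i=7: 1 2 3 4 4 4 5 6 7
  i=8: 1 2 3 4 5 5 6 7 8
  i=9: 1 2 3 4 5 6 7 8 9

the unique w with this rank table is (3, 1, 4, 2, 8, 7, 9, 5, 6).

Fulton essential set (4 of the 10 Rothe cells):

[(1, 2, 0), (3, 2, 1), (5, 7, 4), (7, 6, 4)]


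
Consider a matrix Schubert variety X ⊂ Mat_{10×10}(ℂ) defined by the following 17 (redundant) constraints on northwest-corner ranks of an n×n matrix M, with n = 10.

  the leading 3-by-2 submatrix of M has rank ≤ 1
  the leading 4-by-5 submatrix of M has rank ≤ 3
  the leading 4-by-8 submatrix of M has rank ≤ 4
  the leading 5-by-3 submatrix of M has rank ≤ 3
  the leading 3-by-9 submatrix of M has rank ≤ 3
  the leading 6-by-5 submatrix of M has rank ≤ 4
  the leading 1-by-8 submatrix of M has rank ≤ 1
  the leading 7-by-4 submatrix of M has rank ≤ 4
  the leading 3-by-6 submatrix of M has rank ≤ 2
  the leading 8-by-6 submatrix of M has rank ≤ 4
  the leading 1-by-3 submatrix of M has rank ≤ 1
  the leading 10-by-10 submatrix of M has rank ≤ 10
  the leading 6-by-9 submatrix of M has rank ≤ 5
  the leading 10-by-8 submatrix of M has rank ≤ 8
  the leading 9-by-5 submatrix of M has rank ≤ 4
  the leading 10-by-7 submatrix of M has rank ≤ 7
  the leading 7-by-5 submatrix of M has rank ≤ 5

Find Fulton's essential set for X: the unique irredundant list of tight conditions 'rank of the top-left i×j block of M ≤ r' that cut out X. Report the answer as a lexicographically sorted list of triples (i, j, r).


Reconstructing r_w from the 17 given conditions:

  i=1: 1 | 1 | 1 | 1 | 1 | 1 | 1 | 1 | 1 | 1
  i=2: 1 | 1 | 2 | 2 | 2 | 2 | 2 | 2 | 2 | 2
  i=3: 1 | 1 | 2 | 2 | 2 | 2 | 3 | 3 | 3 | 3
  i=4: 1 | 2 | 3 | 3 | 3 | 3 | 4 | 4 | 4 | 4
  i=5: 1 | 2 | 3 | 4 | 4 | 4 | 5 | 5 | 5 | 5
  i=6: 1 | 2 | 3 | 4 | 4 | 4 | 5 | 5 | 5 | 6
  i=7: 1 | 2 | 3 | 4 | 4 | 4 | 5 | 6 | 6 | 7
  i=8: 1 | 2 | 3 | 4 | 4 | 4 | 5 | 6 | 7 | 8
  i=9: 1 | 2 | 3 | 4 | 4 | 5 | 6 | 7 | 8 | 9
  i=10: 1 | 2 | 3 | 4 | 5 | 6 | 7 | 8 | 9 | 10

second differences of R give the permutation w = (1, 3, 7, 2, 4, 10, 8, 9, 6, 5).

D(w) has 14 cells with 5 SE-corners; essential set:

[(3, 2, 1), (3, 6, 2), (6, 9, 5), (8, 6, 4), (9, 5, 4)]


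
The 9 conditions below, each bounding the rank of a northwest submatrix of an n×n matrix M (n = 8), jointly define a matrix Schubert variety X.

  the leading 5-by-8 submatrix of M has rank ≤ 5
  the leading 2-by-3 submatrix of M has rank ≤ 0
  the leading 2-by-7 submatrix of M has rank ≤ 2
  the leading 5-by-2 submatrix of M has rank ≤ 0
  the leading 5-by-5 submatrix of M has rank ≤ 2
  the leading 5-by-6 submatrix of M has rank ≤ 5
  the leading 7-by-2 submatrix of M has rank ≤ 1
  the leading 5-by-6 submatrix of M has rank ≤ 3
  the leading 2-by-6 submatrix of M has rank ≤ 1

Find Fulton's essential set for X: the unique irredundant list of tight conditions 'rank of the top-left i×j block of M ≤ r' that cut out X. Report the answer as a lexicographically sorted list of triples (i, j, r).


The tightest implied rank at each (i,j), from the 9 conditions:

  row 1: 0 | 0 | 0 | 1 | 1 | 1 | 1 | 1
  row 2: 0 | 0 | 0 | 1 | 1 | 1 | 2 | 2
  row 3: 0 | 0 | 1 | 2 | 2 | 2 | 3 | 3
  row 4: 0 | 0 | 1 | 2 | 2 | 3 | 4 | 4
  row 5: 0 | 0 | 1 | 2 | 2 | 3 | 4 | 5
  row 6: 1 | 1 | 2 | 3 | 3 | 4 | 5 | 6
  row 7: 1 | 1 | 2 | 3 | 4 | 5 | 6 | 7
  row 8: 1 | 2 | 3 | 4 | 5 | 6 | 7 | 8

so w = (4, 7, 3, 6, 8, 1, 5, 2).

|D(w)|=17, |Ess(w)|=5:

[(2, 3, 0), (2, 6, 1), (5, 2, 0), (5, 5, 2), (7, 2, 1)]
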